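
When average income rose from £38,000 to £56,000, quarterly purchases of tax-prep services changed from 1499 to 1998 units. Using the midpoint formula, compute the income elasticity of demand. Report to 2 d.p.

0.75

ΔQ = 499, ΔI = 18000. Midpoints: Ī = 47,000, Q̄ = 1748.5.
ε_I = (ΔQ/ΔI)(Ī/Q̄) = (499/18000)(47000/1748.5).
ε_I > 0, so the good is normal.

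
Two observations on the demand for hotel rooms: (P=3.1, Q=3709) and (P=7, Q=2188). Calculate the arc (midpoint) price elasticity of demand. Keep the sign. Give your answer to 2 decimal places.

ΔQ = 2188 − 3709 = -1521; ΔP = 7 − 3.1 = 3.9.
Midpoints: P̄ = 5.05, Q̄ = 2948.5.
ε = (ΔQ/ΔP)(P̄/Q̄) = (-1521/3.9)(5.05/2948.5).

-0.67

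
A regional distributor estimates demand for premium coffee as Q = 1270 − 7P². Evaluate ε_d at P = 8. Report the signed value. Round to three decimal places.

At P = 8, Q = 822.
dQ/dP = −14P = -112.
ε = (dQ/dP)(P/Q) = (-112)(8/822).
|ε| > 1, so demand is elastic at this price.

-1.090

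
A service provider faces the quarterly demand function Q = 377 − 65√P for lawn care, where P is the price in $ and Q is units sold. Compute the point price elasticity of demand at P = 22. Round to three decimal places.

At P = 22, Q = 72.123.
dQ/dP = −65/(2√P) = -6.929.
ε = (dQ/dP)(P/Q) = (-6.929)(22/72.123).

-2.114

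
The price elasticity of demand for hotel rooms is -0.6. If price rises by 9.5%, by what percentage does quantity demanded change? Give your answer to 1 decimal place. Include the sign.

-5.7%

%ΔQ ≈ ε × %ΔP = (-0.6)(9.5%) = -5.70%.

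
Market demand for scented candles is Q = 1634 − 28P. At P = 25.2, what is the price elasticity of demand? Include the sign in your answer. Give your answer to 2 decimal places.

-0.76

At P = 25.2, Q = 928.400.
dQ/dP = −28.
ε = (dQ/dP)(P/Q) = (-28)(25.2/928.400).
|ε| < 1, so demand is inelastic at this price.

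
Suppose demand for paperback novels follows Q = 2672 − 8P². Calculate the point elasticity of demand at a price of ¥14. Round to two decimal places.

-2.84

At P = 14, Q = 1104.
dQ/dP = −16P = -224.
ε = (dQ/dP)(P/Q) = (-224)(14/1104).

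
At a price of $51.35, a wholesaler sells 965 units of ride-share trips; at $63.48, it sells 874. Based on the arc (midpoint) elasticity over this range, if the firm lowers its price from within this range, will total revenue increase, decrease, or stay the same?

Arc ε = (-91/12.13)(57.41/919.5) ≈ -0.468.
|ε| = 0.47 < 1, so demand is inelastic. A price cut therefore reduces total revenue.

decrease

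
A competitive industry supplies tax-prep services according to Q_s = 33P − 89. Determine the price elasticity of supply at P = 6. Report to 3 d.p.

1.817

At P = 6, Q_s = 109.
dQ_s/dP = 33.
ε_s = (dQ_s/dP)(P/Q_s) = (33)(6/109).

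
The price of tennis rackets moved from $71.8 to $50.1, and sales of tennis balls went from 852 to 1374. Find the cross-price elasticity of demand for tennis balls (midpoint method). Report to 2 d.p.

-1.32

ΔQ_x = 1374 − 852 = 522; ΔP_y = 50.1 − 71.8 = -21.7.
Midpoints: P̄_y = 60.95, Q̄_x = 1113.0.
ε_xy = (ΔQ_x/ΔP_y)(P̄_y/Q̄_x) = (522/-21.7)(60.95/1113.0).
ε_xy < 0, so the goods are complements.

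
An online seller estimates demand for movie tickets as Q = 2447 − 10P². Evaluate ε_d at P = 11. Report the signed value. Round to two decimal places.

-1.96

At P = 11, Q = 1237.
dQ/dP = −20P = -220.
ε = (dQ/dP)(P/Q) = (-220)(11/1237).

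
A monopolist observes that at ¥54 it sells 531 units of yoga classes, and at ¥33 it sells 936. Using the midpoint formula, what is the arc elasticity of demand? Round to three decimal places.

ΔQ = 936 − 531 = 405; ΔP = 33 − 54 = -21.
Midpoints: P̄ = 43.50, Q̄ = 733.5.
ε = (ΔQ/ΔP)(P̄/Q̄) = (405/-21)(43.50/733.5).

-1.144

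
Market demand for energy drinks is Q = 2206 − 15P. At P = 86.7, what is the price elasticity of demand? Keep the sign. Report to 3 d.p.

At P = 86.7, Q = 905.500.
dQ/dP = −15.
ε = (dQ/dP)(P/Q) = (-15)(86.7/905.500).

-1.436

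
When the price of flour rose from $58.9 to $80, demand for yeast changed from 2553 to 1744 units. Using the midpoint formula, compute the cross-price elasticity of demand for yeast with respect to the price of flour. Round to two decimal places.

ΔQ_x = 1744 − 2553 = -809; ΔP_y = 80 − 58.9 = 21.1.
Midpoints: P̄_y = 69.45, Q̄_x = 2148.5.
ε_xy = (ΔQ_x/ΔP_y)(P̄_y/Q̄_x) = (-809/21.1)(69.45/2148.5).

-1.24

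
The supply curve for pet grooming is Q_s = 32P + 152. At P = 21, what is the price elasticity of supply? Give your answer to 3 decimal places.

0.816

At P = 21, Q_s = 824.
dQ_s/dP = 32.
ε_s = (dQ_s/dP)(P/Q_s) = (32)(21/824).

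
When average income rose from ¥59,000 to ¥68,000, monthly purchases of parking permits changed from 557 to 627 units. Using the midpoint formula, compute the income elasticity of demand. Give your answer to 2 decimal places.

ΔQ = 70, ΔI = 9000. Midpoints: Ī = 63,500, Q̄ = 592.0.
ε_I = (ΔQ/ΔI)(Ī/Q̄) = (70/9000)(63500/592.0).

0.83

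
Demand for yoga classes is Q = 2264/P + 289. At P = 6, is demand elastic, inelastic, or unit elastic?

inelastic

Q = 666.333, dQ/dP = -62.889.
ε = (dQ/dP)(P/Q) ≈ -0.566.
|ε| = 0.57 < 1.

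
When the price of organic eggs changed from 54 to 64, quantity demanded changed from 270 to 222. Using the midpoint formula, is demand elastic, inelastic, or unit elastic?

Arc ε ≈ -1.151.
|ε| = 1.15 > 1.

elastic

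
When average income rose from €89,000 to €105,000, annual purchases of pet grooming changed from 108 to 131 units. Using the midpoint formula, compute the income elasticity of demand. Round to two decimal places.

ΔQ = 23, ΔI = 16000. Midpoints: Ī = 97,000, Q̄ = 119.5.
ε_I = (ΔQ/ΔI)(Ī/Q̄) = (23/16000)(97000/119.5).
ε_I > 0, so the good is normal.

1.17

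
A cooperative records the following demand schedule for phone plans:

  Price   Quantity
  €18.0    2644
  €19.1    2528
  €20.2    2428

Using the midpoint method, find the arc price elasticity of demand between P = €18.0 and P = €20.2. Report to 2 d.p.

At P = 18.0, Q = 2644; at P = 20.2, Q = 2428.
ΔQ = -216, ΔP = 2.2. Midpoints: P̄ = 19.10, Q̄ = 2536.0.
ε = (ΔQ/ΔP)(P̄/Q̄) = (-216/2.2)(19.10/2536.0).

-0.74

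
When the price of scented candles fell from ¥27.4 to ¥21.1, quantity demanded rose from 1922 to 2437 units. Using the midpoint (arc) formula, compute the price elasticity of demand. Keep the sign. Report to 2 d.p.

ΔQ = 2437 − 1922 = 515; ΔP = 21.1 − 27.4 = -6.3.
Midpoints: P̄ = 24.25, Q̄ = 2179.5.
ε = (ΔQ/ΔP)(P̄/Q̄) = (515/-6.3)(24.25/2179.5).

-0.91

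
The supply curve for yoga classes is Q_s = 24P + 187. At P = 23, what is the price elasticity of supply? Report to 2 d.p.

0.75

At P = 23, Q_s = 739.
dQ_s/dP = 24.
ε_s = (dQ_s/dP)(P/Q_s) = (24)(23/739).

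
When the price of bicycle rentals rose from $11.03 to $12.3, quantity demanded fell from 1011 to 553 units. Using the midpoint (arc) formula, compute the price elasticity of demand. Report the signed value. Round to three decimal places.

-5.379

ΔQ = 553 − 1011 = -458; ΔP = 12.3 − 11.03 = 1.27.
Midpoints: P̄ = 11.66, Q̄ = 782.0.
ε = (ΔQ/ΔP)(P̄/Q̄) = (-458/1.27)(11.66/782.0).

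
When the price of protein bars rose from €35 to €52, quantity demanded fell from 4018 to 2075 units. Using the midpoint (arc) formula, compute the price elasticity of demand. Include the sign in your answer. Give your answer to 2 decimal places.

ΔQ = 2075 − 4018 = -1943; ΔP = 52 − 35 = 17.
Midpoints: P̄ = 43.50, Q̄ = 3046.5.
ε = (ΔQ/ΔP)(P̄/Q̄) = (-1943/17)(43.50/3046.5).

-1.63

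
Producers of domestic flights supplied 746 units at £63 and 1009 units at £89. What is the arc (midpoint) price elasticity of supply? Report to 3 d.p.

ΔQ = 1009 − 746 = 263; ΔP = 89 − 63 = 26.
Midpoints: P̄ = 76.00, Q̄ = 877.5.
ε_s = (ΔQ/ΔP)(P̄/Q̄) = (263/26)(76.00/877.5).

0.876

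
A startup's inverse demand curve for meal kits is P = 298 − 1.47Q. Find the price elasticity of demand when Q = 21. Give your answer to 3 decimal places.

At Q = 21, P = 298 − 1.47(21) = 267.13.
dP/dQ = −1.47, so dQ/dP = 1/(−1.47) = -0.680.
ε = (dQ/dP)(P/Q) = (-0.680)(267.13/21).

-8.653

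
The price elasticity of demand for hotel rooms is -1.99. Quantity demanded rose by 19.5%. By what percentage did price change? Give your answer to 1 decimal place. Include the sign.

-9.8%

%ΔP ≈ %ΔQ / ε = (19.5%)/(-1.99) = -9.80%.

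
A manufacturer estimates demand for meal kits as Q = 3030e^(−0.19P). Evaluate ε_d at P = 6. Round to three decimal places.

At P = 6, Q = 969.052.
dQ/dP = −0.19·3030e^(−0.19P) = −0.19Q = -184.120.
ε = (dQ/dP)(P/Q) = (-184.120)(6/969.052).

-1.140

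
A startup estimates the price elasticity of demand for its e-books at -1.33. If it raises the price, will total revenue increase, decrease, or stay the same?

|ε| = 1.33 > 1, so demand is elastic. A price rise therefore reduces total revenue.

decrease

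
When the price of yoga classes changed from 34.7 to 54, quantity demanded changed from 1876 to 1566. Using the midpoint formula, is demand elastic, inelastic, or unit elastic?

inelastic

Arc ε ≈ -0.414.
|ε| = 0.41 < 1.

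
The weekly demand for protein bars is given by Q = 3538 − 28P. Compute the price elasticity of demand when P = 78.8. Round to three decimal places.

-1.657

At P = 78.8, Q = 1331.600.
dQ/dP = −28.
ε = (dQ/dP)(P/Q) = (-28)(78.8/1331.600).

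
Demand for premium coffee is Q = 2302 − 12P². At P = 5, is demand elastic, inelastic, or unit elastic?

inelastic

Q = 2002, dQ/dP = -120.
ε = (dQ/dP)(P/Q) ≈ -0.300.
|ε| = 0.30 < 1.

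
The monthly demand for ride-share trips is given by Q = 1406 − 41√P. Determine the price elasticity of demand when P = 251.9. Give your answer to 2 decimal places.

-0.43

At P = 251.9, Q = 755.274.
dQ/dP = −41/(2√P) = -1.292.
ε = (dQ/dP)(P/Q) = (-1.292)(251.9/755.274).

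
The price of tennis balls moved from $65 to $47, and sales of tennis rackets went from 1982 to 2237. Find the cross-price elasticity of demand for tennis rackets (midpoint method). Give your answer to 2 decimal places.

-0.38

ΔQ_x = 2237 − 1982 = 255; ΔP_y = 47 − 65 = -18.
Midpoints: P̄_y = 56.00, Q̄_x = 2109.5.
ε_xy = (ΔQ_x/ΔP_y)(P̄_y/Q̄_x) = (255/-18)(56.00/2109.5).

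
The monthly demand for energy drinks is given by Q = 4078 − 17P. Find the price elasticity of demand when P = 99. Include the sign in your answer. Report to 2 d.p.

At P = 99, Q = 2395.
dQ/dP = −17.
ε = (dQ/dP)(P/Q) = (-17)(99/2395).
|ε| < 1, so demand is inelastic at this price.

-0.70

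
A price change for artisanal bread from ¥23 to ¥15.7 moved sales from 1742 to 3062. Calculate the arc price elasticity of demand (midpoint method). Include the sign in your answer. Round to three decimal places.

-1.457

ΔQ = 3062 − 1742 = 1320; ΔP = 15.7 − 23 = -7.3.
Midpoints: P̄ = 19.35, Q̄ = 2402.0.
ε = (ΔQ/ΔP)(P̄/Q̄) = (1320/-7.3)(19.35/2402.0).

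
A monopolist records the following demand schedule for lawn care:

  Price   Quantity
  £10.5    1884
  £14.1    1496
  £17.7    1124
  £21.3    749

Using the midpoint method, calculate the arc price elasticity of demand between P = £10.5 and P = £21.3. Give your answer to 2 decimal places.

At P = 10.5, Q = 1884; at P = 21.3, Q = 749.
ΔQ = -1135, ΔP = 10.8. Midpoints: P̄ = 15.90, Q̄ = 1316.5.
ε = (ΔQ/ΔP)(P̄/Q̄) = (-1135/10.8)(15.90/1316.5).

-1.27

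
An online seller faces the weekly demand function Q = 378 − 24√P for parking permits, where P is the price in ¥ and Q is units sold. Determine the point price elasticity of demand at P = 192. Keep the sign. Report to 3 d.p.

-3.659

At P = 192, Q = 45.446.
dQ/dP = −24/(2√P) = -0.866.
ε = (dQ/dP)(P/Q) = (-0.866)(192/45.446).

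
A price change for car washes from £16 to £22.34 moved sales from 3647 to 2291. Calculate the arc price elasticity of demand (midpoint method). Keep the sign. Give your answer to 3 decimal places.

-1.381

ΔQ = 2291 − 3647 = -1356; ΔP = 22.34 − 16 = 6.34.
Midpoints: P̄ = 19.17, Q̄ = 2969.0.
ε = (ΔQ/ΔP)(P̄/Q̄) = (-1356/6.34)(19.17/2969.0).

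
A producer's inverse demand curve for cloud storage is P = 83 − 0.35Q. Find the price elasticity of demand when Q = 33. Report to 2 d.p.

-6.19

At Q = 33, P = 83 − 0.35(33) = 71.45.
dP/dQ = −0.35, so dQ/dP = 1/(−0.35) = -2.857.
ε = (dQ/dP)(P/Q) = (-2.857)(71.45/33).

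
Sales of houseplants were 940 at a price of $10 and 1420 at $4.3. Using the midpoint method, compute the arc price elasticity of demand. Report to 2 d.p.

-0.51

ΔQ = 1420 − 940 = 480; ΔP = 4.3 − 10 = -5.7.
Midpoints: P̄ = 7.15, Q̄ = 1180.0.
ε = (ΔQ/ΔP)(P̄/Q̄) = (480/-5.7)(7.15/1180.0).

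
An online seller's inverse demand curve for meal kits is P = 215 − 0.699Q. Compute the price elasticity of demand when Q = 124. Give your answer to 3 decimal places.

-1.481

At Q = 124, P = 215 − 0.699(124) = 128.32.
dP/dQ = −0.699, so dQ/dP = 1/(−0.699) = -1.431.
ε = (dQ/dP)(P/Q) = (-1.431)(128.32/124).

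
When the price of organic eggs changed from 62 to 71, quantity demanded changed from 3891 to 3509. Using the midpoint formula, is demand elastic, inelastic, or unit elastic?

Arc ε ≈ -0.763.
|ε| = 0.76 < 1.

inelastic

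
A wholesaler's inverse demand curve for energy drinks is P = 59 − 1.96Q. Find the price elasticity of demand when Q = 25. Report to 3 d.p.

At Q = 25, P = 59 − 1.96(25) = 10.00.
dP/dQ = −1.96, so dQ/dP = 1/(−1.96) = -0.510.
ε = (dQ/dP)(P/Q) = (-0.510)(10.00/25).

-0.204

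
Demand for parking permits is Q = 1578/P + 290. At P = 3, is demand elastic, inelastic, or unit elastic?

Q = 816, dQ/dP = -175.333.
ε = (dQ/dP)(P/Q) ≈ -0.645.
|ε| = 0.64 < 1.

inelastic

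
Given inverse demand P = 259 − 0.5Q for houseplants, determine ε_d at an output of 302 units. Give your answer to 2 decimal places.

-0.72

At Q = 302, P = 259 − 0.5(302) = 108.00.
dP/dQ = −0.5, so dQ/dP = 1/(−0.5) = -2.000.
ε = (dQ/dP)(P/Q) = (-2.000)(108.00/302).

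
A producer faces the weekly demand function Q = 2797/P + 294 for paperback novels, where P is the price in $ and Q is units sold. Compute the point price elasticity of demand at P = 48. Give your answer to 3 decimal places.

-0.165

At P = 48, Q = 352.271.
dQ/dP = −2797/P² = -1.214.
ε = (dQ/dP)(P/Q) = (-1.214)(48/352.271).
|ε| < 1, so demand is inelastic at this price.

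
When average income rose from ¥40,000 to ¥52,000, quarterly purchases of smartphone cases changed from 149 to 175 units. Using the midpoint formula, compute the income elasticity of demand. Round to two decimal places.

ΔQ = 26, ΔI = 12000. Midpoints: Ī = 46,000, Q̄ = 162.0.
ε_I = (ΔQ/ΔI)(Ī/Q̄) = (26/12000)(46000/162.0).
ε_I > 0, so the good is normal.

0.62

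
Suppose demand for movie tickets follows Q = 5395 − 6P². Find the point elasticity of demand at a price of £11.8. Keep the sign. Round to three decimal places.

-0.366

At P = 11.8, Q = 4559.560.
dQ/dP = −12P = -141.600.
ε = (dQ/dP)(P/Q) = (-141.600)(11.8/4559.560).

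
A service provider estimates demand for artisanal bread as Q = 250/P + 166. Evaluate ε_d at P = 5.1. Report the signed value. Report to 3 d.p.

-0.228

At P = 5.1, Q = 215.020.
dQ/dP = −250/P² = -9.612.
ε = (dQ/dP)(P/Q) = (-9.612)(5.1/215.020).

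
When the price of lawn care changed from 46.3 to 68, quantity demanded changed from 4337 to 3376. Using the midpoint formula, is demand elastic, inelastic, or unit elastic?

Arc ε ≈ -0.656.
|ε| = 0.66 < 1.

inelastic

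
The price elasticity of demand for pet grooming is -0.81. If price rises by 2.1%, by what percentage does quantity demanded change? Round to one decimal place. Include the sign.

-1.7%

%ΔQ ≈ ε × %ΔP = (-0.81)(2.1%) = -1.70%.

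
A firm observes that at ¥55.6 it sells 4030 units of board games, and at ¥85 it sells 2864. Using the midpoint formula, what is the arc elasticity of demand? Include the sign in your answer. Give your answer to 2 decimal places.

ΔQ = 2864 − 4030 = -1166; ΔP = 85 − 55.6 = 29.4.
Midpoints: P̄ = 70.30, Q̄ = 3447.0.
ε = (ΔQ/ΔP)(P̄/Q̄) = (-1166/29.4)(70.30/3447.0).

-0.81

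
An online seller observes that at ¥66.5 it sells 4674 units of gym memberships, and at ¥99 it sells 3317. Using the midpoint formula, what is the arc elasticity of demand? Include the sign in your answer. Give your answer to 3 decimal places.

ΔQ = 3317 − 4674 = -1357; ΔP = 99 − 66.5 = 32.5.
Midpoints: P̄ = 82.75, Q̄ = 3995.5.
ε = (ΔQ/ΔP)(P̄/Q̄) = (-1357/32.5)(82.75/3995.5).

-0.865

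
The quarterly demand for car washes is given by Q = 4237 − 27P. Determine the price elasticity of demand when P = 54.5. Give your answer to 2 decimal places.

At P = 54.5, Q = 2765.500.
dQ/dP = −27.
ε = (dQ/dP)(P/Q) = (-27)(54.5/2765.500).

-0.53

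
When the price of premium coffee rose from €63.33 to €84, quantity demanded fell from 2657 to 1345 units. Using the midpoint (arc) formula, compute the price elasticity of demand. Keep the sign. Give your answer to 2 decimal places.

ΔQ = 1345 − 2657 = -1312; ΔP = 84 − 63.33 = 20.67.
Midpoints: P̄ = 73.66, Q̄ = 2001.0.
ε = (ΔQ/ΔP)(P̄/Q̄) = (-1312/20.67)(73.66/2001.0).

-2.34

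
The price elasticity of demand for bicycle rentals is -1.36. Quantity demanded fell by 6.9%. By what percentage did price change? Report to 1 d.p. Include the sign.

5.1%

%ΔP ≈ %ΔQ / ε = (-6.9%)/(-1.36) = 5.07%.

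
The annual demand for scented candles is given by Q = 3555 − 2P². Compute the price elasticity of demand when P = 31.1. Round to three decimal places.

At P = 31.1, Q = 1620.580.
dQ/dP = −4P = -124.400.
ε = (dQ/dP)(P/Q) = (-124.400)(31.1/1620.580).

-2.387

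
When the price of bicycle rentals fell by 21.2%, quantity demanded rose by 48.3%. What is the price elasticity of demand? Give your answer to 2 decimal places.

-2.28

ε = %ΔQ / %ΔP = (48.3)/(-21.2) = -2.278.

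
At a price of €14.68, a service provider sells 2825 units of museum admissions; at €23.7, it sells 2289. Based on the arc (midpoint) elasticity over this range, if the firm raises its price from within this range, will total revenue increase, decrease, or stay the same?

Arc ε = (-536/9.02)(19.19/2557.0) ≈ -0.446.
|ε| = 0.45 < 1, so demand is inelastic. A price rise therefore raises total revenue.

increase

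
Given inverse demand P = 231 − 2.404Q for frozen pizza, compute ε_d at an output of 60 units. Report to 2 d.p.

At Q = 60, P = 231 − 2.404(60) = 86.76.
dP/dQ = −2.404, so dQ/dP = 1/(−2.404) = -0.416.
ε = (dQ/dP)(P/Q) = (-0.416)(86.76/60).

-0.60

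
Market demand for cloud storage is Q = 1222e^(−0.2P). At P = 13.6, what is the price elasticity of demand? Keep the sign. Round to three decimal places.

-2.720

At P = 13.6, Q = 80.499.
dQ/dP = −0.2·1222e^(−0.2P) = −0.2Q = -16.100.
ε = (dQ/dP)(P/Q) = (-16.100)(13.6/80.499).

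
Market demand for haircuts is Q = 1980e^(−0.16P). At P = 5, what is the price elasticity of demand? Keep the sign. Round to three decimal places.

-0.800

At P = 5, Q = 889.671.
dQ/dP = −0.16·1980e^(−0.16P) = −0.16Q = -142.347.
ε = (dQ/dP)(P/Q) = (-142.347)(5/889.671).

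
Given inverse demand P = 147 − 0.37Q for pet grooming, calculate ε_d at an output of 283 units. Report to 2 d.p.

-0.40

At Q = 283, P = 147 − 0.37(283) = 42.29.
dP/dQ = −0.37, so dQ/dP = 1/(−0.37) = -2.703.
ε = (dQ/dP)(P/Q) = (-2.703)(42.29/283).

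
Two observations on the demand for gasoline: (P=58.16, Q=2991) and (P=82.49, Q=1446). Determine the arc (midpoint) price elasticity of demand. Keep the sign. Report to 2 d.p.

ΔQ = 1446 − 2991 = -1545; ΔP = 82.49 − 58.16 = 24.33.
Midpoints: P̄ = 70.32, Q̄ = 2218.5.
ε = (ΔQ/ΔP)(P̄/Q̄) = (-1545/24.33)(70.32/2218.5).

-2.01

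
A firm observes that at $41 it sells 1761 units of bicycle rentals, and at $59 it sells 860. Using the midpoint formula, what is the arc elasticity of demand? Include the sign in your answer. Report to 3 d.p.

ΔQ = 860 − 1761 = -901; ΔP = 59 − 41 = 18.
Midpoints: P̄ = 50.00, Q̄ = 1310.5.
ε = (ΔQ/ΔP)(P̄/Q̄) = (-901/18)(50.00/1310.5).

-1.910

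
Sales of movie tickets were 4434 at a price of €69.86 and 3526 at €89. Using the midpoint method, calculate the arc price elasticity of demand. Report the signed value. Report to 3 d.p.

ΔQ = 3526 − 4434 = -908; ΔP = 89 − 69.86 = 19.14.
Midpoints: P̄ = 79.43, Q̄ = 3980.0.
ε = (ΔQ/ΔP)(P̄/Q̄) = (-908/19.14)(79.43/3980.0).

-0.947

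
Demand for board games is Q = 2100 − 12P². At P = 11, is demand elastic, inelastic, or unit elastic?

elastic

Q = 648, dQ/dP = -264.
ε = (dQ/dP)(P/Q) ≈ -4.481.
|ε| = 4.48 > 1.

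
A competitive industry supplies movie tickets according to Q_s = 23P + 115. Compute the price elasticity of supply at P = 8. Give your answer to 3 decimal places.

0.615

At P = 8, Q_s = 299.
dQ_s/dP = 23.
ε_s = (dQ_s/dP)(P/Q_s) = (23)(8/299).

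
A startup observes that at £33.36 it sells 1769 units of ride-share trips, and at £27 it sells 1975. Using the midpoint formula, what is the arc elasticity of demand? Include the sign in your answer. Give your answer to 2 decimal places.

ΔQ = 1975 − 1769 = 206; ΔP = 27 − 33.36 = -6.36.
Midpoints: P̄ = 30.18, Q̄ = 1872.0.
ε = (ΔQ/ΔP)(P̄/Q̄) = (206/-6.36)(30.18/1872.0).

-0.52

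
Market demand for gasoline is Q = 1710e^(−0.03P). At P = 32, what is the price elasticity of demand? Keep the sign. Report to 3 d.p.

At P = 32, Q = 654.747.
dQ/dP = −0.03·1710e^(−0.03P) = −0.03Q = -19.642.
ε = (dQ/dP)(P/Q) = (-19.642)(32/654.747).

-0.960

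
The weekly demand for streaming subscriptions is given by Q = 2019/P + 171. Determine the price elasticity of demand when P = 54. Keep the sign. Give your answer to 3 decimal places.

-0.179

At P = 54, Q = 208.389.
dQ/dP = −2019/P² = -0.692.
ε = (dQ/dP)(P/Q) = (-0.692)(54/208.389).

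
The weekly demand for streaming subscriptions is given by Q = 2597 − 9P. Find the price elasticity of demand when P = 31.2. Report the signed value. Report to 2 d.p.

-0.12

At P = 31.2, Q = 2316.200.
dQ/dP = −9.
ε = (dQ/dP)(P/Q) = (-9)(31.2/2316.200).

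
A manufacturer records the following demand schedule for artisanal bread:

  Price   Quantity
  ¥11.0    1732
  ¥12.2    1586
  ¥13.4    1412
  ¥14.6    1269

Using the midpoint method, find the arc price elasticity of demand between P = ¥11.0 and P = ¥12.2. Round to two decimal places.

-0.85

At P = 11.0, Q = 1732; at P = 12.2, Q = 1586.
ΔQ = -146, ΔP = 1.2. Midpoints: P̄ = 11.60, Q̄ = 1659.0.
ε = (ΔQ/ΔP)(P̄/Q̄) = (-146/1.2)(11.60/1659.0).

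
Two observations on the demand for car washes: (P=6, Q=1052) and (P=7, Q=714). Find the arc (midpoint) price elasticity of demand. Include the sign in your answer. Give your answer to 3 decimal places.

ΔQ = 714 − 1052 = -338; ΔP = 7 − 6 = 1.
Midpoints: P̄ = 6.50, Q̄ = 883.0.
ε = (ΔQ/ΔP)(P̄/Q̄) = (-338/1)(6.50/883.0).

-2.488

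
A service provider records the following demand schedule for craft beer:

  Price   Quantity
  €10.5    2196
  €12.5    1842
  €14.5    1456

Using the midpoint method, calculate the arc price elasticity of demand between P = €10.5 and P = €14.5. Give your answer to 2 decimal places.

At P = 10.5, Q = 2196; at P = 14.5, Q = 1456.
ΔQ = -740, ΔP = 4.0. Midpoints: P̄ = 12.50, Q̄ = 1826.0.
ε = (ΔQ/ΔP)(P̄/Q̄) = (-740/4.0)(12.50/1826.0).

-1.27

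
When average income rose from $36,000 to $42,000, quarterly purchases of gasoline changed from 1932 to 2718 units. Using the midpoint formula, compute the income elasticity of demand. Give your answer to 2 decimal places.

ΔQ = 786, ΔI = 6000. Midpoints: Ī = 39,000, Q̄ = 2325.0.
ε_I = (ΔQ/ΔI)(Ī/Q̄) = (786/6000)(39000/2325.0).

2.20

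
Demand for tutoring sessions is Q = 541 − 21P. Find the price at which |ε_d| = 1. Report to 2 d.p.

12.88

For linear demand Q = a − bP, ε = −bP/(a − bP). |ε| = 1 when bP = a − bP, i.e. P = a/(2b).
P = 541/(2·21) = 541/42 = 12.8810.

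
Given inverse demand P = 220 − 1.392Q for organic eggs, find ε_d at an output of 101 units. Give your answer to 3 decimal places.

At Q = 101, P = 220 − 1.392(101) = 79.41.
dP/dQ = −1.392, so dQ/dP = 1/(−1.392) = -0.718.
ε = (dQ/dP)(P/Q) = (-0.718)(79.41/101).

-0.565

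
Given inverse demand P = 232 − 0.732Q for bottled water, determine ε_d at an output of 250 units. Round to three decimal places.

At Q = 250, P = 232 − 0.732(250) = 49.00.
dP/dQ = −0.732, so dQ/dP = 1/(−0.732) = -1.366.
ε = (dQ/dP)(P/Q) = (-1.366)(49.00/250).

-0.268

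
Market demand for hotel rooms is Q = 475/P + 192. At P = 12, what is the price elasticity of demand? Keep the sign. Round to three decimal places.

-0.171

At P = 12, Q = 231.583.
dQ/dP = −475/P² = -3.299.
ε = (dQ/dP)(P/Q) = (-3.299)(12/231.583).
|ε| < 1, so demand is inelastic at this price.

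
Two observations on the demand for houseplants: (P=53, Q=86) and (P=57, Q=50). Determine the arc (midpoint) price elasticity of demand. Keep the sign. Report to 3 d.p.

-7.279

ΔQ = 50 − 86 = -36; ΔP = 57 − 53 = 4.
Midpoints: P̄ = 55.00, Q̄ = 68.0.
ε = (ΔQ/ΔP)(P̄/Q̄) = (-36/4)(55.00/68.0).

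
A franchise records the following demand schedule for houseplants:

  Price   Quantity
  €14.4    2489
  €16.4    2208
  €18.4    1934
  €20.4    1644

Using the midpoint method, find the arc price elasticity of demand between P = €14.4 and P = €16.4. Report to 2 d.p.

-0.92

At P = 14.4, Q = 2489; at P = 16.4, Q = 2208.
ΔQ = -281, ΔP = 2.0. Midpoints: P̄ = 15.40, Q̄ = 2348.5.
ε = (ΔQ/ΔP)(P̄/Q̄) = (-281/2.0)(15.40/2348.5).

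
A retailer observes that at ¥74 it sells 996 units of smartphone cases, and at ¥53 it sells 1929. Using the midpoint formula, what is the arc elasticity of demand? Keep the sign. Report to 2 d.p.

ΔQ = 1929 − 996 = 933; ΔP = 53 − 74 = -21.
Midpoints: P̄ = 63.50, Q̄ = 1462.5.
ε = (ΔQ/ΔP)(P̄/Q̄) = (933/-21)(63.50/1462.5).

-1.93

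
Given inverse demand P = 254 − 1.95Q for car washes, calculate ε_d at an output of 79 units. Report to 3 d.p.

At Q = 79, P = 254 − 1.95(79) = 99.95.
dP/dQ = −1.95, so dQ/dP = 1/(−1.95) = -0.513.
ε = (dQ/dP)(P/Q) = (-0.513)(99.95/79).

-0.649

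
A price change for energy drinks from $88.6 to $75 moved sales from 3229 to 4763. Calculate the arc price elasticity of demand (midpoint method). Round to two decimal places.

ΔQ = 4763 − 3229 = 1534; ΔP = 75 − 88.6 = -13.6.
Midpoints: P̄ = 81.80, Q̄ = 3996.0.
ε = (ΔQ/ΔP)(P̄/Q̄) = (1534/-13.6)(81.80/3996.0).

-2.31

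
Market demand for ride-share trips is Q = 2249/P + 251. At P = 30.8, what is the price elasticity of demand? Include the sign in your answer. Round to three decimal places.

-0.225

At P = 30.8, Q = 324.019.
dQ/dP = −2249/P² = -2.371.
ε = (dQ/dP)(P/Q) = (-2.371)(30.8/324.019).
|ε| < 1, so demand is inelastic at this price.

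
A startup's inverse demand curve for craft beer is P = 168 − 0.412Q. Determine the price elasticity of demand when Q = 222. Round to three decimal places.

-0.837

At Q = 222, P = 168 − 0.412(222) = 76.54.
dP/dQ = −0.412, so dQ/dP = 1/(−0.412) = -2.427.
ε = (dQ/dP)(P/Q) = (-2.427)(76.54/222).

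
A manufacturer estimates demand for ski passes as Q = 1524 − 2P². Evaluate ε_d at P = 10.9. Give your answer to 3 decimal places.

At P = 10.9, Q = 1286.380.
dQ/dP = −4P = -43.600.
ε = (dQ/dP)(P/Q) = (-43.600)(10.9/1286.380).

-0.369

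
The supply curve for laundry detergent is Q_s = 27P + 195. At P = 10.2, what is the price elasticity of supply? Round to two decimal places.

0.59

At P = 10.2, Q_s = 470.40.
dQ_s/dP = 27.
ε_s = (dQ_s/dP)(P/Q_s) = (27)(10.2/470.40).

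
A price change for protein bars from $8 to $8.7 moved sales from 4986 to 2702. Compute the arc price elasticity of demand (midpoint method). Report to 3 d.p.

ΔQ = 2702 − 4986 = -2284; ΔP = 8.7 − 8 = 0.7.
Midpoints: P̄ = 8.35, Q̄ = 3844.0.
ε = (ΔQ/ΔP)(P̄/Q̄) = (-2284/0.7)(8.35/3844.0).

-7.088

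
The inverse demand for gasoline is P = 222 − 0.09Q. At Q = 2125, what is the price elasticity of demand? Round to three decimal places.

-0.161

At Q = 2125, P = 222 − 0.09(2125) = 30.75.
dP/dQ = −0.09, so dQ/dP = 1/(−0.09) = -11.111.
ε = (dQ/dP)(P/Q) = (-11.111)(30.75/2125).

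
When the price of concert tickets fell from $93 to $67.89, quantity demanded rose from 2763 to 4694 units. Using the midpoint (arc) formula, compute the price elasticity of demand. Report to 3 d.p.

-1.659

ΔQ = 4694 − 2763 = 1931; ΔP = 67.89 − 93 = -25.11.
Midpoints: P̄ = 80.44, Q̄ = 3728.5.
ε = (ΔQ/ΔP)(P̄/Q̄) = (1931/-25.11)(80.44/3728.5).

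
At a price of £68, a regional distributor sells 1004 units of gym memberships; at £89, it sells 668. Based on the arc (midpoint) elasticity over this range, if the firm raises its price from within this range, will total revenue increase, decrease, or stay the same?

Arc ε = (-336/21)(78.50/836.0) ≈ -1.502.
|ε| = 1.50 > 1, so demand is elastic. A price rise therefore reduces total revenue.

decrease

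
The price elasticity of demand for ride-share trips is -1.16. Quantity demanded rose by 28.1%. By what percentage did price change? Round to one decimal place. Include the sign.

%ΔP ≈ %ΔQ / ε = (28.1%)/(-1.16) = -24.22%.

-24.2%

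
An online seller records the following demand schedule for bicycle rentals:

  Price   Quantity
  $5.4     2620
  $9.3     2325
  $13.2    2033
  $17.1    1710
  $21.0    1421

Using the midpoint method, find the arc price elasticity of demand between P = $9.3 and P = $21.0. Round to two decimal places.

At P = 9.3, Q = 2325; at P = 21.0, Q = 1421.
ΔQ = -904, ΔP = 11.7. Midpoints: P̄ = 15.15, Q̄ = 1873.0.
ε = (ΔQ/ΔP)(P̄/Q̄) = (-904/11.7)(15.15/1873.0).

-0.62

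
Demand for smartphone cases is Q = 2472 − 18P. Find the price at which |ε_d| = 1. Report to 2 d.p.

68.67

For linear demand Q = a − bP, ε = −bP/(a − bP). |ε| = 1 when bP = a − bP, i.e. P = a/(2b).
P = 2472/(2·18) = 2472/36 = 68.6667.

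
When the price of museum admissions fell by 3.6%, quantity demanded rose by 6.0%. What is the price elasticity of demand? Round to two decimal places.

-1.67

ε = %ΔQ / %ΔP = (6.0)/(-3.6) = -1.667.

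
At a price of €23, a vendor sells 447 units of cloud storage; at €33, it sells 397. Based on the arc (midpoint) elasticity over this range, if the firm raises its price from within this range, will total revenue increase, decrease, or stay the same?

increase

Arc ε = (-50/10)(28.00/422.0) ≈ -0.332.
|ε| = 0.33 < 1, so demand is inelastic. A price rise therefore raises total revenue.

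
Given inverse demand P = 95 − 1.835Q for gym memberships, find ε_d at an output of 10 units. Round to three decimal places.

At Q = 10, P = 95 − 1.835(10) = 76.65.
dP/dQ = −1.835, so dQ/dP = 1/(−1.835) = -0.545.
ε = (dQ/dP)(P/Q) = (-0.545)(76.65/10).

-4.177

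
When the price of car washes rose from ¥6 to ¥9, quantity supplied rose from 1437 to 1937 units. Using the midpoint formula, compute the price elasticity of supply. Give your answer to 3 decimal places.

ΔQ = 1937 − 1437 = 500; ΔP = 9 − 6 = 3.
Midpoints: P̄ = 7.50, Q̄ = 1687.0.
ε_s = (ΔQ/ΔP)(P̄/Q̄) = (500/3)(7.50/1687.0).

0.741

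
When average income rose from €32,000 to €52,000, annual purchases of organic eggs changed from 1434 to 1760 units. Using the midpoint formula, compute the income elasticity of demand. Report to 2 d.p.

ΔQ = 326, ΔI = 20000. Midpoints: Ī = 42,000, Q̄ = 1597.0.
ε_I = (ΔQ/ΔI)(Ī/Q̄) = (326/20000)(42000/1597.0).

0.43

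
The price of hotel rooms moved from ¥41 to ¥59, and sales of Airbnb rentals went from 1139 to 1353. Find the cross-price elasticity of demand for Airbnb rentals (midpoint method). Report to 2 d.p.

0.48

ΔQ_x = 1353 − 1139 = 214; ΔP_y = 59 − 41 = 18.
Midpoints: P̄_y = 50.00, Q̄_x = 1246.0.
ε_xy = (ΔQ_x/ΔP_y)(P̄_y/Q̄_x) = (214/18)(50.00/1246.0).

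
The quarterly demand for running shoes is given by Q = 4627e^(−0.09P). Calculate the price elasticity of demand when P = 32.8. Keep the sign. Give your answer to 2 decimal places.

At P = 32.8, Q = 241.692.
dQ/dP = −0.09·4627e^(−0.09P) = −0.09Q = -21.752.
ε = (dQ/dP)(P/Q) = (-21.752)(32.8/241.692).
|ε| > 1, so demand is elastic at this price.

-2.95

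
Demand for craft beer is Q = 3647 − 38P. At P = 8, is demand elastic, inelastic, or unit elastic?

Q = 3343, dQ/dP = -38.
ε = (dQ/dP)(P/Q) ≈ -0.091.
|ε| = 0.09 < 1.

inelastic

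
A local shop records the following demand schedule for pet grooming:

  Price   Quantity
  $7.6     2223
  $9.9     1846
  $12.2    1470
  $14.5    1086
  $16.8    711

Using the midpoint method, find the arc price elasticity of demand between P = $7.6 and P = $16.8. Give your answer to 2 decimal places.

-1.37

At P = 7.6, Q = 2223; at P = 16.8, Q = 711.
ΔQ = -1512, ΔP = 9.2. Midpoints: P̄ = 12.20, Q̄ = 1467.0.
ε = (ΔQ/ΔP)(P̄/Q̄) = (-1512/9.2)(12.20/1467.0).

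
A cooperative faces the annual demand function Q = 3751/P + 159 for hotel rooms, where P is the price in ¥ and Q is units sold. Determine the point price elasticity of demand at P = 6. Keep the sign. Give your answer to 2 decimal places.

At P = 6, Q = 784.167.
dQ/dP = −3751/P² = -104.194.
ε = (dQ/dP)(P/Q) = (-104.194)(6/784.167).

-0.80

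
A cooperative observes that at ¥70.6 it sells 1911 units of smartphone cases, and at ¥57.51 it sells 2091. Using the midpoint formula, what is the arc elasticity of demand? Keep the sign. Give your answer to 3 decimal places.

-0.440

ΔQ = 2091 − 1911 = 180; ΔP = 57.51 − 70.6 = -13.09.
Midpoints: P̄ = 64.05, Q̄ = 2001.0.
ε = (ΔQ/ΔP)(P̄/Q̄) = (180/-13.09)(64.05/2001.0).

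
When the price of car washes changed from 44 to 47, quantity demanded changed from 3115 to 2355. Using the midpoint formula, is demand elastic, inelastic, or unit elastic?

elastic

Arc ε ≈ -4.215.
|ε| = 4.21 > 1.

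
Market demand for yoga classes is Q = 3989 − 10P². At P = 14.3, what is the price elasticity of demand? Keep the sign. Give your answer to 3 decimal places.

-2.104

At P = 14.3, Q = 1944.100.
dQ/dP = −20P = -286.
ε = (dQ/dP)(P/Q) = (-286)(14.3/1944.100).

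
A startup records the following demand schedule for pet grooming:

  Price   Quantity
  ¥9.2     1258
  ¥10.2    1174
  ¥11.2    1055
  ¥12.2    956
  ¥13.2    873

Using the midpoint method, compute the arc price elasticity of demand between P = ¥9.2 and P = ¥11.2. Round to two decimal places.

-0.90

At P = 9.2, Q = 1258; at P = 11.2, Q = 1055.
ΔQ = -203, ΔP = 2.0. Midpoints: P̄ = 10.20, Q̄ = 1156.5.
ε = (ΔQ/ΔP)(P̄/Q̄) = (-203/2.0)(10.20/1156.5).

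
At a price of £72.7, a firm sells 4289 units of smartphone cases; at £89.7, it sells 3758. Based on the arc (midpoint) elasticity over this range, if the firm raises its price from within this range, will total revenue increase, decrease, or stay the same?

increase

Arc ε = (-531/17)(81.20/4023.5) ≈ -0.630.
|ε| = 0.63 < 1, so demand is inelastic. A price rise therefore raises total revenue.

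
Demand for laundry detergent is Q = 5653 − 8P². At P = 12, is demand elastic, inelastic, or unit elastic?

inelastic

Q = 4501, dQ/dP = -192.
ε = (dQ/dP)(P/Q) ≈ -0.512.
|ε| = 0.51 < 1.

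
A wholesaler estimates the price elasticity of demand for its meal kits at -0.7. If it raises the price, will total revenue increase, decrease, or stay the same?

increase

|ε| = 0.70 < 1, so demand is inelastic. A price rise therefore raises total revenue.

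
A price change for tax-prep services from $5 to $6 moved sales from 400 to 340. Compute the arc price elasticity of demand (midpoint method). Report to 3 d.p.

-0.892

ΔQ = 340 − 400 = -60; ΔP = 6 − 5 = 1.
Midpoints: P̄ = 5.50, Q̄ = 370.0.
ε = (ΔQ/ΔP)(P̄/Q̄) = (-60/1)(5.50/370.0).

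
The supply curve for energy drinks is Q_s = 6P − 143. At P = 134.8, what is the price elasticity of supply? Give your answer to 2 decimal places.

1.21

At P = 134.8, Q_s = 665.80.
dQ_s/dP = 6.
ε_s = (dQ_s/dP)(P/Q_s) = (6)(134.8/665.80).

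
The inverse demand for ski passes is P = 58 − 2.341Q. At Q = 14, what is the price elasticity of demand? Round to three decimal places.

At Q = 14, P = 58 − 2.341(14) = 25.23.
dP/dQ = −2.341, so dQ/dP = 1/(−2.341) = -0.427.
ε = (dQ/dP)(P/Q) = (-0.427)(25.23/14).

-0.770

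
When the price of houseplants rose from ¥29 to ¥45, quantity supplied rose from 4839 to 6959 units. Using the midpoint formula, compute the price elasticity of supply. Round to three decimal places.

ΔQ = 6959 − 4839 = 2120; ΔP = 45 − 29 = 16.
Midpoints: P̄ = 37.00, Q̄ = 5899.0.
ε_s = (ΔQ/ΔP)(P̄/Q̄) = (2120/16)(37.00/5899.0).

0.831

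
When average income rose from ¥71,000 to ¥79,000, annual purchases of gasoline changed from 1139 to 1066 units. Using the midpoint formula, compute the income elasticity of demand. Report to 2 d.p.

ΔQ = -73, ΔI = 8000. Midpoints: Ī = 75,000, Q̄ = 1102.5.
ε_I = (ΔQ/ΔI)(Ī/Q̄) = (-73/8000)(75000/1102.5).
ε_I < 0, so the good is inferior.

-0.62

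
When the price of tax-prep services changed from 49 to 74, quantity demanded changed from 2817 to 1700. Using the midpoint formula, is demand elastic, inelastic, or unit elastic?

elastic

Arc ε ≈ -1.217.
|ε| = 1.22 > 1.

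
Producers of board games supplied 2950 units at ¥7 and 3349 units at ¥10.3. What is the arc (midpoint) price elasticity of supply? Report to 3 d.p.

0.332

ΔQ = 3349 − 2950 = 399; ΔP = 10.3 − 7 = 3.3.
Midpoints: P̄ = 8.65, Q̄ = 3149.5.
ε_s = (ΔQ/ΔP)(P̄/Q̄) = (399/3.3)(8.65/3149.5).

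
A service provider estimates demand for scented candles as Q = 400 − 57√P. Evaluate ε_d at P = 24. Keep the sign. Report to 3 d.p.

-1.156

At P = 24, Q = 120.758.
dQ/dP = −57/(2√P) = -5.818.
ε = (dQ/dP)(P/Q) = (-5.818)(24/120.758).
|ε| > 1, so demand is elastic at this price.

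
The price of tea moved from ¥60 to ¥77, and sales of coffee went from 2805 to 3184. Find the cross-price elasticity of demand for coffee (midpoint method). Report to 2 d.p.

0.51

ΔQ_x = 3184 − 2805 = 379; ΔP_y = 77 − 60 = 17.
Midpoints: P̄_y = 68.50, Q̄_x = 2994.5.
ε_xy = (ΔQ_x/ΔP_y)(P̄_y/Q̄_x) = (379/17)(68.50/2994.5).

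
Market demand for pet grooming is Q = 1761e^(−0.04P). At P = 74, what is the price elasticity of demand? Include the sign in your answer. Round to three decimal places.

At P = 74, Q = 91.253.
dQ/dP = −0.04·1761e^(−0.04P) = −0.04Q = -3.650.
ε = (dQ/dP)(P/Q) = (-3.650)(74/91.253).

-2.960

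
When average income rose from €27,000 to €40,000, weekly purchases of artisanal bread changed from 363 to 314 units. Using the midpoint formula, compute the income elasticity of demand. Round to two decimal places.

-0.37

ΔQ = -49, ΔI = 13000. Midpoints: Ī = 33,500, Q̄ = 338.5.
ε_I = (ΔQ/ΔI)(Ī/Q̄) = (-49/13000)(33500/338.5).
ε_I < 0, so the good is inferior.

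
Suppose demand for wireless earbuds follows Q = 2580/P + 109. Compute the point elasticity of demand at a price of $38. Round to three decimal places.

-0.384

At P = 38, Q = 176.895.
dQ/dP = −2580/P² = -1.787.
ε = (dQ/dP)(P/Q) = (-1.787)(38/176.895).
|ε| < 1, so demand is inelastic at this price.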